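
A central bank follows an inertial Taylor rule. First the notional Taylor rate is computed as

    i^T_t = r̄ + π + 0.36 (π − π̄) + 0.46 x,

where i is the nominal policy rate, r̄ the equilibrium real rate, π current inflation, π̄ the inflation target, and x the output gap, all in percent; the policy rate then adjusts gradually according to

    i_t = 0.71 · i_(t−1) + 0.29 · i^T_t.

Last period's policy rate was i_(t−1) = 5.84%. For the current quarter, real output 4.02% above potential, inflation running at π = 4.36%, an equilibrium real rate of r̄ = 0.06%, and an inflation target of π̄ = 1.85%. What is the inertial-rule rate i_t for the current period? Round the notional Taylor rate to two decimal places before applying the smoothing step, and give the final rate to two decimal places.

6.23%

Output 4.02% above potential → x = 4.02.
i^T_t = 0.06 + 4.36 + 0.36 × (4.36 − 1.85) + 0.46 × 4.02
   = 0.06 + 4.36 + 0.9036 + 1.8492 = 7.17
i_t = 0.71 × 5.84 + 0.29 × 7.17 = 4.1464 + 2.0793 = 6.23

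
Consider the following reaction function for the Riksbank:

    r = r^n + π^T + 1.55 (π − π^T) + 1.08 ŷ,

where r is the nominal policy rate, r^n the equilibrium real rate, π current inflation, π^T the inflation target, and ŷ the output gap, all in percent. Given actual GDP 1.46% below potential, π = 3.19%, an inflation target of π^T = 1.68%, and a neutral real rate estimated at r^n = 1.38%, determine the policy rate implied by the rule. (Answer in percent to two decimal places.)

3.82%

Output 1.46% below potential → ŷ = -1.46.
r = 1.38 + 1.68 + 1.55 × (3.19 − 1.68) + 1.08 × (-1.46)
   = 1.38 + 1.68 + 2.3405 − 1.5768 = 3.82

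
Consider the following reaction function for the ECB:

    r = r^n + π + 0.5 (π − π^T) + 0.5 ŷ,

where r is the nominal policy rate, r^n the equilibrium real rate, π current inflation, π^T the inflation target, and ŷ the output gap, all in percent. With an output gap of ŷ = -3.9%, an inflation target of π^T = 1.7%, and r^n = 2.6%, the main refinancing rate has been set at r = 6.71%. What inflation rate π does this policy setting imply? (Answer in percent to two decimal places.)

4.61%

Collecting π: r = r^n + (1 + 0.5) π − 0.5 π^T + 0.5 ŷ
1.5 π = 6.71 − 2.6 + 0.5 × 1.7 − 0.5 × (-3.9) = 6.91
π = 6.91 / 1.5 = 4.61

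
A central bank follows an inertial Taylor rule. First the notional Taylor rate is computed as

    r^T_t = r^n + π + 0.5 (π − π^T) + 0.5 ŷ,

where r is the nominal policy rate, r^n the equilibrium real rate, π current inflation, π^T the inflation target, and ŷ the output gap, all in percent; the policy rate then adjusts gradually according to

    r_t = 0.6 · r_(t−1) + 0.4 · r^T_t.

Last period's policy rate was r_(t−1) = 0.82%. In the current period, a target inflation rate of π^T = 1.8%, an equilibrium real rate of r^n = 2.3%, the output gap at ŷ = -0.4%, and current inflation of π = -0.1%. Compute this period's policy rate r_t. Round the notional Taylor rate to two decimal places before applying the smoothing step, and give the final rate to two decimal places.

0.91%

r^T_t = 2.3 + (-0.1) + 0.5 × (-0.1 − 1.8) + 0.5 × (-0.4)
   = 2.3 − 0.1 − 0.95 − 0.2 = 1.05
r_t = 0.6 × 0.82 + 0.4 × 1.05 = 0.492 + 0.42 = 0.91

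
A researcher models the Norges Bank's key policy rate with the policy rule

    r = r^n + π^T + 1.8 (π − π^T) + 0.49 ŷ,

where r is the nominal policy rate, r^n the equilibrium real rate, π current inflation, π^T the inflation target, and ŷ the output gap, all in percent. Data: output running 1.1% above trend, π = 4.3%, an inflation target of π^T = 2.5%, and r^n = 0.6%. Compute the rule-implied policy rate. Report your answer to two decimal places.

Output 1.1% above potential → ŷ = 1.1.
r = 0.6 + 2.5 + 1.8 × (4.3 − 2.5) + 0.49 × 1.1
   = 0.6 + 2.5 + 3.24 + 0.539 = 6.88

6.88%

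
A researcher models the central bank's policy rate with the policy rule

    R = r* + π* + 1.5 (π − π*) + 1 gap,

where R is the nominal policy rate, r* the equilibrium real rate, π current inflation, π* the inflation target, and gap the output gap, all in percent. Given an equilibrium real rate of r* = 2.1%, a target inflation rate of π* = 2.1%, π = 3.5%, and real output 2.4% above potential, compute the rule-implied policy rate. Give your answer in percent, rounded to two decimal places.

8.70%

Output 2.4% above potential → gap = 2.4.
R = 2.1 + 2.1 + 1.5 × (3.5 − 2.1) + 1 × 2.4
   = 2.1 + 2.1 + 2.1 + 2.4 = 8.70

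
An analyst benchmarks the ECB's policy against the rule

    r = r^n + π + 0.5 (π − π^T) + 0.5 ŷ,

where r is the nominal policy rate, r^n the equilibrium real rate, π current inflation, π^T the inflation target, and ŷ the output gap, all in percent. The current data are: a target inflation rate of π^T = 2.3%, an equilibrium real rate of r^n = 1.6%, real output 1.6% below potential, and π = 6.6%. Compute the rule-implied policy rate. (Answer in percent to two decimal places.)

Output 1.6% below potential → ŷ = -1.6.
r = 1.6 + 6.6 + 0.5 × (6.6 − 2.3) + 0.5 × (-1.6)
   = 1.6 + 6.6 + 2.15 − 0.8 = 9.55

9.55%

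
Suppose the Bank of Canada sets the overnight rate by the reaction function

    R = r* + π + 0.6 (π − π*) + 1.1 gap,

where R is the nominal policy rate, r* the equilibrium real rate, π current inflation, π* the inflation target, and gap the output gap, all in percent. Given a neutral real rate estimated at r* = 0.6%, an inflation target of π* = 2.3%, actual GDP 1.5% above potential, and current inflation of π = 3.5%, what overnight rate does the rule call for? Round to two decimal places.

6.47%

Output 1.5% above potential → gap = 1.5.
R = 0.6 + 3.5 + 0.6 × (3.5 − 2.3) + 1.1 × 1.5
   = 0.6 + 3.5 + 0.72 + 1.65 = 6.47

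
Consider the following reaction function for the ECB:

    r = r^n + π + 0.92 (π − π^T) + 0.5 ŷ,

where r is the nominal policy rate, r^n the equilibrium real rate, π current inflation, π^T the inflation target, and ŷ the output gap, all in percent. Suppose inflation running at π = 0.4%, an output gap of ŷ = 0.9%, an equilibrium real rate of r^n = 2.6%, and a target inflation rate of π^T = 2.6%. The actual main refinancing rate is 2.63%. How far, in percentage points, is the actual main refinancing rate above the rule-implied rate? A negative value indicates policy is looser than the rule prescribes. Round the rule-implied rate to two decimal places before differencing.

1.20 pp

r = 2.6 + 0.4 + 0.92 × (0.4 − 2.6) + 0.5 × 0.9
   = 2.6 + 0.4 − 2.024 + 0.45 = 1.43
Deviation = 2.63 − 1.43 = 1.20 pp.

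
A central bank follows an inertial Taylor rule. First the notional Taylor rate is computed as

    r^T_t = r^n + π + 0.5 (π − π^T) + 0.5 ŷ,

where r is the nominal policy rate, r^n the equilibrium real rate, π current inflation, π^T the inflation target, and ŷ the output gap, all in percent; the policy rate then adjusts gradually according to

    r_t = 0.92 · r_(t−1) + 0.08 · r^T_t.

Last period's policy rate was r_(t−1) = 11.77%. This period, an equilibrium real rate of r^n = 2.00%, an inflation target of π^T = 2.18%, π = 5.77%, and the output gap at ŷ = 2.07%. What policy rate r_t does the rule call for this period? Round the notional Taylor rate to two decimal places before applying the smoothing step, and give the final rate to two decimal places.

11.68%

r^T_t = 2.00 + 5.77 + 0.5 × (5.77 − 2.18) + 0.5 × 2.07
   = 2.00 + 5.77 + 1.795 + 1.035 = 10.60
r_t = 0.92 × 11.77 + 0.08 × 10.60 = 10.8284 + 0.848 = 11.68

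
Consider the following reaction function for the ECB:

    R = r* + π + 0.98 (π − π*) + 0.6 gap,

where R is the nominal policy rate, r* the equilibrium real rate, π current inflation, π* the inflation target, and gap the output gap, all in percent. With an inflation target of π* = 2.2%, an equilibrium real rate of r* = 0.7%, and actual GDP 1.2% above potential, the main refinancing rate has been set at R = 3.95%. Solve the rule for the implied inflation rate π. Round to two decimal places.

2.37%

Output 1.2% above potential → gap = 1.2.
Collecting π: R = r* + (1 + 0.98) π − 0.98 π* + 0.6 gap
1.98 π = 3.95 − 0.7 + 0.98 × 2.2 − 0.6 × 1.2 = 4.686
π = 4.686 / 1.98 = 2.37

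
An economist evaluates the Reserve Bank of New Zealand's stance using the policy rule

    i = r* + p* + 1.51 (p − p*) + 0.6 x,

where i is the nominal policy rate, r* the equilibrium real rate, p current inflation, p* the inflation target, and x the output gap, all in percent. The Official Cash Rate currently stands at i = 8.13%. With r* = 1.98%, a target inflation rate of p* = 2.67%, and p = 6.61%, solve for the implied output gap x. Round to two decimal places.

-4.12%

0.6 x = 8.13 − 1.98 − 2.67 − 1.51 × (6.61 − 2.67) = -2.4694
x = -2.4694 / 0.6 = -4.12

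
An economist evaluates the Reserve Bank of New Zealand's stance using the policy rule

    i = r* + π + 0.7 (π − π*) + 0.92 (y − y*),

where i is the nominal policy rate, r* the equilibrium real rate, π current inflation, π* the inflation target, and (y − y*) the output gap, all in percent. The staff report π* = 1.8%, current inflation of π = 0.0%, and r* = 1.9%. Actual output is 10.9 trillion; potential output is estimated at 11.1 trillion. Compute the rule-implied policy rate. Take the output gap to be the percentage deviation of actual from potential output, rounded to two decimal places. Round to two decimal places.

-1.02%

Output gap = 100 × (10.9 − 11.1) / 11.1 = -1.80%.
i = 1.90 + 0.00 + 0.7 × (0.00 − 1.80) + 0.92 × (-1.80)
   = 1.90 + 0 − 1.26 − 1.656 = -1.02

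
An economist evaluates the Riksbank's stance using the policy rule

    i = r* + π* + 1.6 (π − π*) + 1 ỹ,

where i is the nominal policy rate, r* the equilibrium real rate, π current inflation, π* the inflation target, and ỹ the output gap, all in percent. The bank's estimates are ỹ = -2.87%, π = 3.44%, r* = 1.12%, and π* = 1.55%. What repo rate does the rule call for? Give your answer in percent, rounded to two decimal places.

2.82%

i = 1.12 + 1.55 + 1.6 × (3.44 − 1.55) + 1 × (-2.87)
   = 1.12 + 1.55 + 3.024 − 2.87 = 2.82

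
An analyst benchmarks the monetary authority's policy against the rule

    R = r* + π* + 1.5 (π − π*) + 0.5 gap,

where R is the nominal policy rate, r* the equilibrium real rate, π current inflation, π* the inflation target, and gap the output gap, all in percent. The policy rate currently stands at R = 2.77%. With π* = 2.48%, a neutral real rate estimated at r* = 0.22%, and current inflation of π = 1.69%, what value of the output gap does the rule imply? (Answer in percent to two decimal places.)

2.51%

0.5 gap = 2.77 − 0.22 − 2.48 − 1.5 × (1.69 − 2.48) = 1.255
gap = 1.255 / 0.5 = 2.51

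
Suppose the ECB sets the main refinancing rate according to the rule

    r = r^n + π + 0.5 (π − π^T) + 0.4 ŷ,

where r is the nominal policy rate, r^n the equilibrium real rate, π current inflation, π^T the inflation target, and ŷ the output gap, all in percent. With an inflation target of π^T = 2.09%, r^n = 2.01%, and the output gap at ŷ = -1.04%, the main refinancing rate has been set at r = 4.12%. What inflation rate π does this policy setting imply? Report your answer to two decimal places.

Collecting π: r = r^n + (1 + 0.5) π − 0.5 π^T + 0.4 ŷ
1.5 π = 4.12 − 2.01 + 0.5 × 2.09 − 0.4 × (-1.04) = 3.571
π = 3.571 / 1.5 = 2.38

2.38%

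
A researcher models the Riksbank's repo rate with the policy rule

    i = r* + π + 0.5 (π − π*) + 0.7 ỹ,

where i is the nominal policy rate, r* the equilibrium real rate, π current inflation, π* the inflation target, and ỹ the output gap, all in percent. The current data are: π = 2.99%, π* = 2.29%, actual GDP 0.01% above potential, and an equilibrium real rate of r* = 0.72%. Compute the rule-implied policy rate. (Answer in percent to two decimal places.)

Output 0.01% above potential → ỹ = 0.01.
i = 0.72 + 2.99 + 0.5 × (2.99 − 2.29) + 0.7 × 0.01
   = 0.72 + 2.99 + 0.35 + 0.007 = 4.07

4.07%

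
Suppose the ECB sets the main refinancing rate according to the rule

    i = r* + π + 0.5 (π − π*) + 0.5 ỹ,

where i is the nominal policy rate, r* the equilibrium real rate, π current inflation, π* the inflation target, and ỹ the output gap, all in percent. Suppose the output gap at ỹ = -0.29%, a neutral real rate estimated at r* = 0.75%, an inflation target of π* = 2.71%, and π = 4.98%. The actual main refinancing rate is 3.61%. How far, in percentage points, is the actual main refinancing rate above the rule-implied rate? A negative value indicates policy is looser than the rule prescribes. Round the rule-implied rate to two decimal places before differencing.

i = 0.75 + 4.98 + 0.5 × (4.98 − 2.71) + 0.5 × (-0.29)
   = 0.75 + 4.98 + 1.135 − 0.145 = 6.72
Deviation = 3.61 − 6.72 = -3.11 pp.

-3.11 pp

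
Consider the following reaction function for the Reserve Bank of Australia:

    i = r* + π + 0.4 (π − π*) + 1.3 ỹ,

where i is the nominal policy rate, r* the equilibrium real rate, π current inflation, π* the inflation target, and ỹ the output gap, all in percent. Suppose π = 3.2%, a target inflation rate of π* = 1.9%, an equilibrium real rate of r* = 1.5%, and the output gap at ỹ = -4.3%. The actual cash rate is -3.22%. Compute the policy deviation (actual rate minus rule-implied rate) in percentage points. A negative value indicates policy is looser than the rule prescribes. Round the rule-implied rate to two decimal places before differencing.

-2.85 pp

i = 1.5 + 3.2 + 0.4 × (3.2 − 1.9) + 1.3 × (-4.3)
   = 1.5 + 3.2 + 0.52 − 5.59 = -0.37
Deviation = -3.22 − (-0.37) = -2.85 pp.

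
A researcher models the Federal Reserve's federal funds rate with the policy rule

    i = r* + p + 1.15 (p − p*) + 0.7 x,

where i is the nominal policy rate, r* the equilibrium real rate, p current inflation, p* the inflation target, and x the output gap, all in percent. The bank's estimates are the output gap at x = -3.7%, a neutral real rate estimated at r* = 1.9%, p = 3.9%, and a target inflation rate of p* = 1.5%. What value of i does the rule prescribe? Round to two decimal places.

5.97%

i = 1.9 + 3.9 + 1.15 × (3.9 − 1.5) + 0.7 × (-3.7)
   = 1.9 + 3.9 + 2.76 − 2.59 = 5.97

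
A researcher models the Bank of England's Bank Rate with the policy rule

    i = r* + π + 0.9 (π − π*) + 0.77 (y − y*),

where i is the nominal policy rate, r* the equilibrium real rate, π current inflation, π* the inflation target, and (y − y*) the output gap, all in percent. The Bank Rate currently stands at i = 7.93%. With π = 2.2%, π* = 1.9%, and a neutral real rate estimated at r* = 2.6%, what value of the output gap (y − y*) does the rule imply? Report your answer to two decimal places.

0.77 (y − y*) = 7.93 − 2.6 − 2.2 − 0.9 × (2.2 − 1.9) = 2.86
(y − y*) = 2.86 / 0.77 = 3.71

3.71%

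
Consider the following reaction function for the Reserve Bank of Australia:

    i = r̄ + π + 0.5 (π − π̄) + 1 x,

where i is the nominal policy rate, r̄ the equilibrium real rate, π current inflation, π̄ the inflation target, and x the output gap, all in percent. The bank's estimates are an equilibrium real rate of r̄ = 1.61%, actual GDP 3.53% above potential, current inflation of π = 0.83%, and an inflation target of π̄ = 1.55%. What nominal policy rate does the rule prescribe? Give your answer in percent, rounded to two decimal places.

5.61%

Output 3.53% above potential → x = 3.53.
i = 1.61 + 0.83 + 0.5 × (0.83 − 1.55) + 1 × 3.53
   = 1.61 + 0.83 − 0.36 + 3.53 = 5.61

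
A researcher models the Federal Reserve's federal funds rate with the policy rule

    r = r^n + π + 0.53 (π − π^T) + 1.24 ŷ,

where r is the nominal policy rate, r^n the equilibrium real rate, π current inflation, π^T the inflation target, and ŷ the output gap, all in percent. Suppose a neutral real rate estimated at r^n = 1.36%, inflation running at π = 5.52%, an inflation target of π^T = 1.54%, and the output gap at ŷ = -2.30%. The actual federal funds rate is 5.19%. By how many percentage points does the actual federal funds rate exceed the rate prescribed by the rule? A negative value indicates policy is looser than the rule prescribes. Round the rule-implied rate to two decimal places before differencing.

-0.95 pp

r = 1.36 + 5.52 + 0.53 × (5.52 − 1.54) + 1.24 × (-2.30)
   = 1.36 + 5.52 + 2.1094 − 2.852 = 6.14
Deviation = 5.19 − 6.14 = -0.95 pp.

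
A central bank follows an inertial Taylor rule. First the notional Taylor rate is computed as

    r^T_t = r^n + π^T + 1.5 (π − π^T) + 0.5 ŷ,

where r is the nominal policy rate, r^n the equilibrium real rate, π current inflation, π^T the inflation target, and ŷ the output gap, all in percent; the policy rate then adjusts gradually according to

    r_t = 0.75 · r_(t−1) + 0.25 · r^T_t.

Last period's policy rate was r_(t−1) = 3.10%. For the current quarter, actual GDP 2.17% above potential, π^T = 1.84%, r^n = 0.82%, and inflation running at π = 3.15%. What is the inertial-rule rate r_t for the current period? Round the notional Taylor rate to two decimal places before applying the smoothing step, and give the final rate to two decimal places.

3.75%

Output 2.17% above potential → ŷ = 2.17.
r^T_t = 0.82 + 1.84 + 1.5 × (3.15 − 1.84) + 0.5 × 2.17
   = 0.82 + 1.84 + 1.965 + 1.085 = 5.71
r_t = 0.75 × 3.10 + 0.25 × 5.71 = 2.325 + 1.4275 = 3.75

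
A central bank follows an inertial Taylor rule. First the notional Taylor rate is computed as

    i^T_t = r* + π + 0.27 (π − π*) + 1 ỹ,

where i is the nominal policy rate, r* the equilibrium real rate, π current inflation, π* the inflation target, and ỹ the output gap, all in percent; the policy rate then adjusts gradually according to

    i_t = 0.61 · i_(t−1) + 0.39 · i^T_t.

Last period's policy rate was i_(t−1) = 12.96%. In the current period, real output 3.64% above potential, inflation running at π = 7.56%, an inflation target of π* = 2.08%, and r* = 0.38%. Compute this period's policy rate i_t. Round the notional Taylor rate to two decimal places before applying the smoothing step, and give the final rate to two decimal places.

13.00%

Output 3.64% above potential → ỹ = 3.64.
i^T_t = 0.38 + 7.56 + 0.27 × (7.56 − 2.08) + 1 × 3.64
   = 0.38 + 7.56 + 1.4796 + 3.64 = 13.06
i_t = 0.61 × 12.96 + 0.39 × 13.06 = 7.9056 + 5.0934 = 13.00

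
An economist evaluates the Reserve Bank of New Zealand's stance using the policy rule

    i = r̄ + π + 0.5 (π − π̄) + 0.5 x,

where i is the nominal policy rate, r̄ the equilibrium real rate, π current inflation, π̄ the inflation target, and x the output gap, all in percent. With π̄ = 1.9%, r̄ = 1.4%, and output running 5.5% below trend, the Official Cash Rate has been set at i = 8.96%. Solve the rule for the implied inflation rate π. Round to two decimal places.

7.51%

Output 5.5% below potential → x = -5.5.
Collecting π: i = r̄ + (1 + 0.5) π − 0.5 π̄ + 0.5 x
1.5 π = 8.96 − 1.4 + 0.5 × 1.9 − 0.5 × (-5.5) = 11.26
π = 11.26 / 1.5 = 7.51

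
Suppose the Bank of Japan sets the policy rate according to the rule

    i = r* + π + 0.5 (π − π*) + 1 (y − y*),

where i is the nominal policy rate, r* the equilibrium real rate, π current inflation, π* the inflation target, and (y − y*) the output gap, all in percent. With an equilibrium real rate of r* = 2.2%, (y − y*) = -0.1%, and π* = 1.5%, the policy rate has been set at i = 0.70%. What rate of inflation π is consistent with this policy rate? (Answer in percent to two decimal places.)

-0.43%

Collecting π: i = r* + (1 + 0.5) π − 0.5 π* + 1 (y − y*)
1.5 π = 0.70 − 2.2 + 0.5 × 1.5 − 1 × (-0.1) = -0.65
π = -0.65 / 1.5 = -0.43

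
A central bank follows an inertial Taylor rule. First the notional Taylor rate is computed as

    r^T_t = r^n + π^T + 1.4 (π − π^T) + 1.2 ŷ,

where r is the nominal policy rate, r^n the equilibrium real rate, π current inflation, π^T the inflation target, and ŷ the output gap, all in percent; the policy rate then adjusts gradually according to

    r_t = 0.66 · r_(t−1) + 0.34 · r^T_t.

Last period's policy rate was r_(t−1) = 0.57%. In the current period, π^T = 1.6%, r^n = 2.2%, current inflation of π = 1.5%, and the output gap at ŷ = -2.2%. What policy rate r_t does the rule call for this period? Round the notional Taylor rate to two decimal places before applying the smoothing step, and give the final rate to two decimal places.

r^T_t = 2.2 + 1.6 + 1.4 × (1.5 − 1.6) + 1.2 × (-2.2)
   = 2.2 + 1.6 − 0.14 − 2.64 = 1.02
r_t = 0.66 × 0.57 + 0.34 × 1.02 = 0.3762 + 0.3468 = 0.72

0.72%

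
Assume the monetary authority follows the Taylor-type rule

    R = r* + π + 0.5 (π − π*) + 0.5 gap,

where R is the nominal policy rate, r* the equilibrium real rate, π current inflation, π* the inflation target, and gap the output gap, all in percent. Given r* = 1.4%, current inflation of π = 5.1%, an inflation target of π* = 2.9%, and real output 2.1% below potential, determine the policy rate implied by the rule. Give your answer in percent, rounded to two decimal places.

6.55%

Output 2.1% below potential → gap = -2.1.
R = 1.4 + 5.1 + 0.5 × (5.1 − 2.9) + 0.5 × (-2.1)
   = 1.4 + 5.1 + 1.1 − 1.05 = 6.55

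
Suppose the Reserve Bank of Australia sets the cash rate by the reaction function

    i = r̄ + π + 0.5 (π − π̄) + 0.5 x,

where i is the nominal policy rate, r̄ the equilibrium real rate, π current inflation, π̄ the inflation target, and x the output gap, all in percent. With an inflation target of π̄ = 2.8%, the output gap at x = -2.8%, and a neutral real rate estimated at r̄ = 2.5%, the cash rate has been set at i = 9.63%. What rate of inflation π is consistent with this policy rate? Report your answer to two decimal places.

Collecting π: i = r̄ + (1 + 0.5) π − 0.5 π̄ + 0.5 x
1.5 π = 9.63 − 2.5 + 0.5 × 2.8 − 0.5 × (-2.8) = 9.93
π = 9.93 / 1.5 = 6.62

6.62%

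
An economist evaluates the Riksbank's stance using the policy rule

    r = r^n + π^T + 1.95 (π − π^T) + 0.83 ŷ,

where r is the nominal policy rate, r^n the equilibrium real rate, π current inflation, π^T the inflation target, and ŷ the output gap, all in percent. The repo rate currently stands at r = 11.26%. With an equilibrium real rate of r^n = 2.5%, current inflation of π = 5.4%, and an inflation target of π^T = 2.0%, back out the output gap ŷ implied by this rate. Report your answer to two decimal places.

0.83 ŷ = 11.26 − 2.5 − 2.0 − 1.95 × (5.4 − 2.0) = 0.13
ŷ = 0.13 / 0.83 = 0.16

0.16%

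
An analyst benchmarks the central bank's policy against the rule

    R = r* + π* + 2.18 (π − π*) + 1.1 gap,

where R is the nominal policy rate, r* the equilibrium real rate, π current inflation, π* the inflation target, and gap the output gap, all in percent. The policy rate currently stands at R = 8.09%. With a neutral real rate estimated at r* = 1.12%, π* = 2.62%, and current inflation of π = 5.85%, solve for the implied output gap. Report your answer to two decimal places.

1.1 gap = 8.09 − 1.12 − 2.62 − 2.18 × (5.85 − 2.62) = -2.6914
gap = -2.6914 / 1.1 = -2.45

-2.45%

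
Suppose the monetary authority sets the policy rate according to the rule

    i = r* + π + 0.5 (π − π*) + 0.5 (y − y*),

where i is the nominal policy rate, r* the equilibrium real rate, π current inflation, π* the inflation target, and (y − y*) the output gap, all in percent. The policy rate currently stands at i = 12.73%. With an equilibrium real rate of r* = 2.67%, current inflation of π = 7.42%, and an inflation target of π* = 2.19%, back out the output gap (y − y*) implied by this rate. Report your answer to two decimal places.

0.5 (y − y*) = 12.73 − 2.67 − 7.42 − 0.5 × (7.42 − 2.19) = 0.025
(y − y*) = 0.025 / 0.5 = 0.05

0.05%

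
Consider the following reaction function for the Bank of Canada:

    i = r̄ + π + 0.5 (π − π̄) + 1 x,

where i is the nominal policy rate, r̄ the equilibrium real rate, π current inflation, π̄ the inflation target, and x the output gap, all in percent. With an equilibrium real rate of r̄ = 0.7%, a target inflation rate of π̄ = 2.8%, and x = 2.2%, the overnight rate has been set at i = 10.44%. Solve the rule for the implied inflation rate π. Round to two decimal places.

5.96%

Collecting π: i = r̄ + (1 + 0.5) π − 0.5 π̄ + 1 x
1.5 π = 10.44 − 0.7 + 0.5 × 2.8 − 1 × 2.2 = 8.94
π = 8.94 / 1.5 = 5.96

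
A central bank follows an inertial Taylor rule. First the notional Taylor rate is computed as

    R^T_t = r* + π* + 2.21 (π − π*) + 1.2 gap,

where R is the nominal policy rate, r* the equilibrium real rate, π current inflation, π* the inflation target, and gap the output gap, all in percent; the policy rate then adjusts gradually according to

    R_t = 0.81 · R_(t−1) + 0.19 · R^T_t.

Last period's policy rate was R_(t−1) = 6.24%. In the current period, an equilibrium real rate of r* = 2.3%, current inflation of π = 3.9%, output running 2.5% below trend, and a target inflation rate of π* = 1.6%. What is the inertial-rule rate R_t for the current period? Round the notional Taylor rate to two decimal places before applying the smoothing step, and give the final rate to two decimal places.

6.19%

Output 2.5% below potential → gap = -2.5.
R^T_t = 2.3 + 1.6 + 2.21 × (3.9 − 1.6) + 1.2 × (-2.5)
   = 2.3 + 1.6 + 5.083 − 3 = 5.98
R_t = 0.81 × 6.24 + 0.19 × 5.98 = 5.0544 + 1.1362 = 6.19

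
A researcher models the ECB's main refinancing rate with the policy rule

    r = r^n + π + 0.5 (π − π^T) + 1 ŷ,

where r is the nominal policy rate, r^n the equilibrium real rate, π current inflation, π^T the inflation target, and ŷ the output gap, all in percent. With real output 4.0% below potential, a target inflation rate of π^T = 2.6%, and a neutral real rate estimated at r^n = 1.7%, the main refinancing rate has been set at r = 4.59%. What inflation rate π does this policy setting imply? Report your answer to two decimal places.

Output 4.0% below potential → ŷ = -4.0.
Collecting π: r = r^n + (1 + 0.5) π − 0.5 π^T + 1 ŷ
1.5 π = 4.59 − 1.7 + 0.5 × 2.6 − 1 × (-4.0) = 8.19
π = 8.19 / 1.5 = 5.46

5.46%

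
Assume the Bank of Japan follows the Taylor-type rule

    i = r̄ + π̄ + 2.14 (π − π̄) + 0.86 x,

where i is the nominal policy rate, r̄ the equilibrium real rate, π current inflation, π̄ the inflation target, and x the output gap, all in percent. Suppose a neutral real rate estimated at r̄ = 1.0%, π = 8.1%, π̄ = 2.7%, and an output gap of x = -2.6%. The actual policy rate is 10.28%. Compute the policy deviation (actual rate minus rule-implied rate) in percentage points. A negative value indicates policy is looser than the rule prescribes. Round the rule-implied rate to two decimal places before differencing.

-2.74 pp

i = 1.0 + 2.7 + 2.14 × (8.1 − 2.7) + 0.86 × (-2.6)
   = 1.0 + 2.7 + 11.556 − 2.236 = 13.02
Deviation = 10.28 − 13.02 = -2.74 pp.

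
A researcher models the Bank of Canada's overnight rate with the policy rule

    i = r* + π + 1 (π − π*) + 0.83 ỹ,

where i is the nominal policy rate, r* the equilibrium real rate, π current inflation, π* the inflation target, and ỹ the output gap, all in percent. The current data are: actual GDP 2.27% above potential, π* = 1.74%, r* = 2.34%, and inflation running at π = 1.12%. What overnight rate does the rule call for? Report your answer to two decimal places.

4.72%

Output 2.27% above potential → ỹ = 2.27.
i = 2.34 + 1.12 + 1 × (1.12 − 1.74) + 0.83 × 2.27
   = 2.34 + 1.12 − 0.62 + 1.8841 = 4.72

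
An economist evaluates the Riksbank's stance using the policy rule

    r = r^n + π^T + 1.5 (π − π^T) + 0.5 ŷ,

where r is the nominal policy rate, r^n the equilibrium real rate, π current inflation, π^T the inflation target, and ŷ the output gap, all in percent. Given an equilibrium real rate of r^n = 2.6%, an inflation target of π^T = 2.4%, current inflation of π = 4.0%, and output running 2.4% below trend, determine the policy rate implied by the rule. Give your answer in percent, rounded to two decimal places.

6.20%

Output 2.4% below potential → ŷ = -2.4.
r = 2.6 + 2.4 + 1.5 × (4.0 − 2.4) + 0.5 × (-2.4)
   = 2.6 + 2.4 + 2.4 − 1.2 = 6.20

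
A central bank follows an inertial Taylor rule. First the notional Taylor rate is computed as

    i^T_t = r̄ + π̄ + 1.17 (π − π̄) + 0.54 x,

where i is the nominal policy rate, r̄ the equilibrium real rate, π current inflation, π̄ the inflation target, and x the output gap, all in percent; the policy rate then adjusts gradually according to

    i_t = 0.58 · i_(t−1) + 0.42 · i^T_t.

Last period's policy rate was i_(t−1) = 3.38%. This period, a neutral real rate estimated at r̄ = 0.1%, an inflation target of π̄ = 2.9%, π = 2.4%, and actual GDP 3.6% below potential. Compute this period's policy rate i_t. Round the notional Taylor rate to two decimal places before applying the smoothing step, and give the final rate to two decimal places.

Output 3.6% below potential → x = -3.6.
i^T_t = 0.1 + 2.9 + 1.17 × (2.4 − 2.9) + 0.54 × (-3.6)
   = 0.1 + 2.9 − 0.585 − 1.944 = 0.47
i_t = 0.58 × 3.38 + 0.42 × 0.47 = 1.9604 + 0.1974 = 2.16

2.16%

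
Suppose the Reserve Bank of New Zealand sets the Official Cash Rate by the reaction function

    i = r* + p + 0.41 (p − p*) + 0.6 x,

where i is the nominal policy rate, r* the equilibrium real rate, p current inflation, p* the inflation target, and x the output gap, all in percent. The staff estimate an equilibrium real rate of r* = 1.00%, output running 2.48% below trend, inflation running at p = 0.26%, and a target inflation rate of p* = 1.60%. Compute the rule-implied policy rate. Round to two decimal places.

Output 2.48% below potential → x = -2.48.
i = 1.00 + 0.26 + 0.41 × (0.26 − 1.60) + 0.6 × (-2.48)
   = 1.00 + 0.26 − 0.5494 − 1.488 = -0.78

-0.78%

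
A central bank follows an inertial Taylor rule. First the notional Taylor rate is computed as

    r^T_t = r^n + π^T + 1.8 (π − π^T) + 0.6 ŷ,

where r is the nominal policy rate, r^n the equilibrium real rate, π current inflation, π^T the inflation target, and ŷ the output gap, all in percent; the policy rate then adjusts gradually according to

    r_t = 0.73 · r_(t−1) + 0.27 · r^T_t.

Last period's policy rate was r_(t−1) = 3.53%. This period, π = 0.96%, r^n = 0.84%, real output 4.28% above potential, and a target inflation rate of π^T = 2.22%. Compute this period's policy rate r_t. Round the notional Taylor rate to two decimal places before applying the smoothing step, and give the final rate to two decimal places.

3.48%

Output 4.28% above potential → ŷ = 4.28.
r^T_t = 0.84 + 2.22 + 1.8 × (0.96 − 2.22) + 0.6 × 4.28
   = 0.84 + 2.22 − 2.268 + 2.568 = 3.36
r_t = 0.73 × 3.53 + 0.27 × 3.36 = 2.5769 + 0.9072 = 3.48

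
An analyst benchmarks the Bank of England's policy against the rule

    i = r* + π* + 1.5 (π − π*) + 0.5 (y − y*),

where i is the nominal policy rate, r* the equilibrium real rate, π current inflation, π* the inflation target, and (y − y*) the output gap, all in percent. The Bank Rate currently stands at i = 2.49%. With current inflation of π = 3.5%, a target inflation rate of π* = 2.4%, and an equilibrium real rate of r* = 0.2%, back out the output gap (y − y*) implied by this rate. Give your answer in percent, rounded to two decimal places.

-3.52%

0.5 (y − y*) = 2.49 − 0.2 − 2.4 − 1.5 × (3.5 − 2.4) = -1.76
(y − y*) = -1.76 / 0.5 = -3.52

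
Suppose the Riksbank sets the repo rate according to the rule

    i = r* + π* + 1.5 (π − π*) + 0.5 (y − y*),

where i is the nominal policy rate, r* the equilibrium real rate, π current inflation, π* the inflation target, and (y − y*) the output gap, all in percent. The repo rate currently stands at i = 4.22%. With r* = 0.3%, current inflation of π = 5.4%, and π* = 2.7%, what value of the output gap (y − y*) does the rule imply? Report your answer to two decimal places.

0.5 (y − y*) = 4.22 − 0.3 − 2.7 − 1.5 × (5.4 − 2.7) = -2.83
(y − y*) = -2.83 / 0.5 = -5.66

-5.66%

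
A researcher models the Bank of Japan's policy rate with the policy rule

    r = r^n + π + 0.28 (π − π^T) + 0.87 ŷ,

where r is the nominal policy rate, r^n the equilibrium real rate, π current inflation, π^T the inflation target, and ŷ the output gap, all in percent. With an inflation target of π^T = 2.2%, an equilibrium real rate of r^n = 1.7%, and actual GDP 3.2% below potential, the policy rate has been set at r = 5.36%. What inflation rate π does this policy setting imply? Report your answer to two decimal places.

5.52%

Output 3.2% below potential → ŷ = -3.2.
Collecting π: r = r^n + (1 + 0.28) π − 0.28 π^T + 0.87 ŷ
1.28 π = 5.36 − 1.7 + 0.28 × 2.2 − 0.87 × (-3.2) = 7.06
π = 7.06 / 1.28 = 5.52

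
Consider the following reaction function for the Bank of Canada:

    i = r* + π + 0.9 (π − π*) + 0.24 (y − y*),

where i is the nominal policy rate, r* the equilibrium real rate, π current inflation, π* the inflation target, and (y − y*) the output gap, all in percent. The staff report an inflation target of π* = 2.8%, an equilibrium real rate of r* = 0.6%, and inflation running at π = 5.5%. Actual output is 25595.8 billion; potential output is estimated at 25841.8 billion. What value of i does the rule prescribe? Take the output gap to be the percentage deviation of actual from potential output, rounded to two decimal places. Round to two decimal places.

Output gap = 100 × (25595.8 − 25841.8) / 25841.8 = -0.95%.
i = 0.60 + 5.50 + 0.9 × (5.50 − 2.80) + 0.24 × (-0.95)
   = 0.60 + 5.5 + 2.43 − 0.228 = 8.30

8.30%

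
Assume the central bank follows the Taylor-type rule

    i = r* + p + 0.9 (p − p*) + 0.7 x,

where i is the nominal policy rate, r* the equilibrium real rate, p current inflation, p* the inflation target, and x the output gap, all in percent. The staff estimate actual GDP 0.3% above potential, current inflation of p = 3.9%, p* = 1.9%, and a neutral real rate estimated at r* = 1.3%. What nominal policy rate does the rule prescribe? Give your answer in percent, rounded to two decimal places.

7.21%

Output 0.3% above potential → x = 0.3.
i = 1.3 + 3.9 + 0.9 × (3.9 − 1.9) + 0.7 × 0.3
   = 1.3 + 3.9 + 1.8 + 0.21 = 7.21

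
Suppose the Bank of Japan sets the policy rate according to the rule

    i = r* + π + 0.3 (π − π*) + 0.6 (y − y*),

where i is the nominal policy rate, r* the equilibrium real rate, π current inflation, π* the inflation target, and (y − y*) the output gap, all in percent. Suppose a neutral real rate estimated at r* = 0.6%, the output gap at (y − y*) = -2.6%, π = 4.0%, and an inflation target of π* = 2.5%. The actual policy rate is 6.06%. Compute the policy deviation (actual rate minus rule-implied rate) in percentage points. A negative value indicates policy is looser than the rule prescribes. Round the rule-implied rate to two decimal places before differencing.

i = 0.6 + 4.0 + 0.3 × (4.0 − 2.5) + 0.6 × (-2.6)
   = 0.6 + 4 + 0.45 − 1.56 = 3.49
Deviation = 6.06 − 3.49 = 2.57 pp.

2.57 pp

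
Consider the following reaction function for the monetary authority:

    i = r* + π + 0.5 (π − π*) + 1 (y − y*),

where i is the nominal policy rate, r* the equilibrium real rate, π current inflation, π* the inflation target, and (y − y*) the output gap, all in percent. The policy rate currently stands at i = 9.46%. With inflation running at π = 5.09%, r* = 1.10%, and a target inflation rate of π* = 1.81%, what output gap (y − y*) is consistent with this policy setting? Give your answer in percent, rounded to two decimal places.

1 (y − y*) = 9.46 − 1.10 − 5.09 − 0.5 × (5.09 − 1.81) = 1.63
(y − y*) = 1.63 / 1 = 1.63

1.63%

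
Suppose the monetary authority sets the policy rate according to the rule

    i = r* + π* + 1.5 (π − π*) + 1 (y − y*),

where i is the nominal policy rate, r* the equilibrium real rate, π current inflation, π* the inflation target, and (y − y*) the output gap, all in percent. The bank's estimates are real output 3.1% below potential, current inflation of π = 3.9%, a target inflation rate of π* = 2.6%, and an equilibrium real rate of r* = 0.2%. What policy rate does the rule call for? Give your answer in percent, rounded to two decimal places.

Output 3.1% below potential → (y − y*) = -3.1.
i = 0.2 + 2.6 + 1.5 × (3.9 − 2.6) + 1 × (-3.1)
   = 0.2 + 2.6 + 1.95 − 3.1 = 1.65

1.65%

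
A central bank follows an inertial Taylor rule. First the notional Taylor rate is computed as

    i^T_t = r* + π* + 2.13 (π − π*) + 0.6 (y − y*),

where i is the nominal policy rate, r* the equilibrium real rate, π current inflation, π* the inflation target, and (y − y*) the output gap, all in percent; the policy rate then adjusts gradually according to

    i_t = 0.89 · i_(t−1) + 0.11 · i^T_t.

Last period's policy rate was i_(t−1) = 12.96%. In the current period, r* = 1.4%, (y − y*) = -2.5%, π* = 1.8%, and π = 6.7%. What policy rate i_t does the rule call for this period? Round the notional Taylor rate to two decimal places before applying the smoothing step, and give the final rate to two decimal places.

12.87%

i^T_t = 1.4 + 1.8 + 2.13 × (6.7 − 1.8) + 0.6 × (-2.5)
   = 1.4 + 1.8 + 10.437 − 1.5 = 12.14
i_t = 0.89 × 12.96 + 0.11 × 12.14 = 11.5344 + 1.3354 = 12.87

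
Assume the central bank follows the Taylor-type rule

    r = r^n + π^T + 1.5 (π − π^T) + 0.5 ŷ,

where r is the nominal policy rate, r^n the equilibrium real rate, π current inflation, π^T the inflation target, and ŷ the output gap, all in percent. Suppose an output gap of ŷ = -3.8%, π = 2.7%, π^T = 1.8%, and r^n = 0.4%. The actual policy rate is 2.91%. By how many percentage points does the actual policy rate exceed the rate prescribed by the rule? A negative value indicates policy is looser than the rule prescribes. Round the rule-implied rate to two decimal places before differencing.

1.26 pp

r = 0.4 + 1.8 + 1.5 × (2.7 − 1.8) + 0.5 × (-3.8)
   = 0.4 + 1.8 + 1.35 − 1.9 = 1.65
Deviation = 2.91 − 1.65 = 1.26 pp.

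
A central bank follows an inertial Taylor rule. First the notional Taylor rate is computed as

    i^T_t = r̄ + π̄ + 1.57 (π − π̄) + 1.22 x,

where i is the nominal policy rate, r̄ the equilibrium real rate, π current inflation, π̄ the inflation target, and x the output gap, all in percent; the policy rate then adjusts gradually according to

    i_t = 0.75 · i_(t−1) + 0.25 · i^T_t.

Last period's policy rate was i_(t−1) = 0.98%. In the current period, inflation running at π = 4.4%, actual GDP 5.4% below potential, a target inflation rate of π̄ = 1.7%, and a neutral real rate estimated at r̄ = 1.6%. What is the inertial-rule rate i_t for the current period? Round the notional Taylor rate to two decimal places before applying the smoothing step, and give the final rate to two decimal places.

0.97%

Output 5.4% below potential → x = -5.4.
i^T_t = 1.6 + 1.7 + 1.57 × (4.4 − 1.7) + 1.22 × (-5.4)
   = 1.6 + 1.7 + 4.239 − 6.588 = 0.95
i_t = 0.75 × 0.98 + 0.25 × 0.95 = 0.735 + 0.2375 = 0.97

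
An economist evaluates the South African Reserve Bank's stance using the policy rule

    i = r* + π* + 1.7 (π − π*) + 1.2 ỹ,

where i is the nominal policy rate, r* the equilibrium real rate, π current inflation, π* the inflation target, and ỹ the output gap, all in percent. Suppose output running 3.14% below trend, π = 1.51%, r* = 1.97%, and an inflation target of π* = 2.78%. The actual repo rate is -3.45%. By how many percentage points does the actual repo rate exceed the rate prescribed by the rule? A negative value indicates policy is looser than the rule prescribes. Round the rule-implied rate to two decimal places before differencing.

-2.27 pp

Output 3.14% below potential → ỹ = -3.14.
i = 1.97 + 2.78 + 1.7 × (1.51 − 2.78) + 1.2 × (-3.14)
   = 1.97 + 2.78 − 2.159 − 3.768 = -1.18
Deviation = -3.45 − (-1.18) = -2.27 pp.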